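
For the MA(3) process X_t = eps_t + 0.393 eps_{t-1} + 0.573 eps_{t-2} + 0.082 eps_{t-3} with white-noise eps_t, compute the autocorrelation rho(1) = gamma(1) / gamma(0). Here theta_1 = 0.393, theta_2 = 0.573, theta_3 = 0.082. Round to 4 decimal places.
\rho(1) = 0.4466

For an MA(q) process with theta_0 = 1, the autocovariance is
  gamma(k) = sigma^2 * sum_{i=0..q-k} theta_i * theta_{i+k},
and rho(k) = gamma(k) / gamma(0). Sigma^2 cancels.
  numerator   = (1)*(0.393) + (0.393)*(0.573) + (0.573)*(0.082) = 0.665175.
  denominator = (1)^2 + (0.393)^2 + (0.573)^2 + (0.082)^2 = 1.489502.
  rho(1) = 0.665175 / 1.489502 = 0.4466.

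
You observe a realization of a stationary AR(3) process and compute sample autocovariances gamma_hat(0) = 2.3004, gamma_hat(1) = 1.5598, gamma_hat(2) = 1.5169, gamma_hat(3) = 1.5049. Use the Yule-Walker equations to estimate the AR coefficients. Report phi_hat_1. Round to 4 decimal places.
\hat\phi_{1} = 0.3310

The Yule-Walker equations for an AR(p) process read, in matrix form,
  Gamma_p phi = r_p,   with   (Gamma_p)_{ij} = gamma(|i - j|),
                       (r_p)_i = gamma(i),   i,j = 1..p.
Substitute the sample gammas (Toeplitz matrix and right-hand side of size 3):
  Gamma_p = [[2.3004, 1.5598, 1.5169], [1.5598, 2.3004, 1.5598], [1.5169, 1.5598, 2.3004]]
  r_p     = [1.5598, 1.5169, 1.5049]
Written out (R1..R3):
  (R1) 2.3004 phi_1 + 1.5598 phi_2 + 1.5169 phi_3 = 1.5598
  (R2) 1.5598 phi_1 + 2.3004 phi_2 + 1.5598 phi_3 = 1.5169
  (R3) 1.5169 phi_1 + 1.5598 phi_2 + 2.3004 phi_3 = 1.5049
Gaussian elimination:
  R2 <- R2 - (1.5598/2.3004) R1 = R2 - (0.678056) R1:  1.242768 phi_2 + 0.531257 phi_3 = 0.459268
  R3 <- R3 - (1.5169/2.3004) R1 = R3 - (0.659407) R1:  0.531257 phi_2 + 1.300145 phi_3 = 0.476357
  R3 <- R3 - (0.531257/1.242768) R2 = R3 - (0.427479) R2:  1.073044 phi_3 = 0.28003
Back-substitution:
  phi_hat_3 = 0.28003 / 1.073044 = 0.260967
  phi_hat_2 = (0.459268 - (0.531257)(0.260967)) / 1.242768 = 0.257995
  phi_hat_1 = (1.5598 - (1.5598)(0.257995) - (1.5169)(0.260967)) / 2.3004 = 0.331037
So phi_hat = [0.3310, 0.2580, 0.2610].
Therefore phi_hat_1 = 0.3310.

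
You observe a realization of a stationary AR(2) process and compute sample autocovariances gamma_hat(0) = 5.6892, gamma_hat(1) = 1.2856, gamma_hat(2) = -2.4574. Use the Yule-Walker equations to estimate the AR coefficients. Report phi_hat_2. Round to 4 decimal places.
\hat\phi_{2} = -0.5090

The Yule-Walker equations for an AR(p) process read, in matrix form,
  Gamma_p phi = r_p,   with   (Gamma_p)_{ij} = gamma(|i - j|),
                       (r_p)_i = gamma(i),   i,j = 1..p.
Substitute the sample gammas (Toeplitz matrix and right-hand side of size 2):
  Gamma_p = [[5.6892, 1.2856], [1.2856, 5.6892]]
  r_p     = [1.2856, -2.4574]
Written out:
  5.6892 phi_1 + 1.2856 phi_2 = 1.2856
  1.2856 phi_1 + 5.6892 phi_2 = -2.4574
Solve by Cramer's rule:
  det = gamma(0)^2 - gamma(1)^2 = (5.6892)^2 - (1.2856)^2 = 32.36699664 - 1.65276736 = 30.71422928
  phi_hat_1 = [gamma(1) gamma(0) - gamma(1) gamma(2)] / det = [(1.2856)(5.6892) - (1.2856)(-2.4574)] / 30.71422928 = 10.47326896 / 30.71422928 = 0.341
  phi_hat_2 = [gamma(0) gamma(2) - gamma(1)^2] / det = [(5.6892)(-2.4574) - (1.2856)^2] / 30.71422928 = -15.63340744 / 30.71422928 = -0.509
So phi_hat = [0.3410, -0.5090].
Therefore phi_hat_2 = -0.5090.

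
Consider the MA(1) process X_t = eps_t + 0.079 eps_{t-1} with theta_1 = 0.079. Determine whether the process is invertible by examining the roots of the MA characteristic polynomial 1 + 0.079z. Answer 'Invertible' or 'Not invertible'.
\text{Invertible}

The MA(q) characteristic polynomial is P(z) = 1 + 0.079z.
Invertibility requires all roots to lie outside the unit circle, i.e. |z| > 1 for every root.
This is linear in z: 1 + (0.079) z = 0  =>  z = -1/(0.079) = -12.658228,  |z| = 12.658228.
Moduli of all roots: 12.6582.
All moduli strictly greater than 1? Yes.
Verdict: Invertible.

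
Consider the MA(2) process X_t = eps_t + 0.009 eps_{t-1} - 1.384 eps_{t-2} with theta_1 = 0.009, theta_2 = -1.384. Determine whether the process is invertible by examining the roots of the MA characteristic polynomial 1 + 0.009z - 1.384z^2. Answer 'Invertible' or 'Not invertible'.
\text{Not invertible}

The MA(q) characteristic polynomial is P(z) = 1 + 0.009z - 1.384z^2.
Invertibility requires all roots to lie outside the unit circle, i.e. |z| > 1 for every root.
Set 1 + (0.009) z + (-1.384) z^2 = 0, i.e. a z^2 + b z + c = 0 with a = -1.384, b = 0.009, c = 1.
Discriminant D = b^2 - 4ac = (0.009)^2 - 4*(-1.384)*1 = 0.000081 - (-5.536) = 5.536081.
D >= 0, so the roots are real: z = (-b +/- sqrt(D)) / (2a) = (-0.009 +/- 2.352888) / (-2.768).
  z_1 = (-0.009 + 2.352888) / (-2.768) = -0.8468,   |z_1| = 0.8468.
  z_2 = (-0.009 - 2.352888) / (-2.768) = 0.8533,   |z_2| = 0.8533.
Moduli of all roots: 0.8468, 0.8533.
All moduli strictly greater than 1? No.
Verdict: Not invertible.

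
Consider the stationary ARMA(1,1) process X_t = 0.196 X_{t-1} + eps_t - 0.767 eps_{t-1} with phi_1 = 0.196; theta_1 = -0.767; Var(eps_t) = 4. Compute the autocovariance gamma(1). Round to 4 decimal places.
\gamma(1) = -2.0182

Multiply the model equation by X_{t-k} and take expectations. With theta_0 = psi_0 = 1 and psi_j the MA(infinity) weights, this gives
  gamma(k) - sum_i phi_i gamma(k-i) = c_k,
  c_k = sigma^2 * sum_{j=k..q} theta_j psi_{j-k}   (c_k = 0 for k > q),
using gamma(-m) = gamma(m).
psi-weights needed (psi_j = theta_j + sum_i phi_i psi_{j-i}):
  psi_1 = theta_1 + phi_1 = -0.767 + (0.196) = -0.571
Right-hand sides:
  c_0 = sigma^2 (1 + theta_1 psi_1) = 4 * (1 + (-0.767)(-0.571)) = 4 * 1.437957 = 5.751828
  c_1 = sigma^2 theta_1 = 4 * (-0.767) = -3.068
  c_2 = 0
Equations for k = 0 and k = 1 (AR order 1):
  gamma(0) = phi_1 gamma(1) + c_0
  gamma(1) = phi_1 gamma(0) + c_1
Substituting the second into the first: gamma(0) (1 - phi_1^2) = c_0 + phi_1 c_1, so
  gamma(0) = (c_0 + phi_1 c_1) / (1 - phi_1^2) = (5.751828 + (0.196)(-3.068)) / (1 - (0.196)^2) = 5.1505 / 0.961584 = 5.356266.
  gamma(1) = phi_1 gamma(0) + c_1 = (0.196)(5.356266) + (-3.068) = -2.018172.
Therefore gamma(1) = -2.0182 (to 4 decimal places).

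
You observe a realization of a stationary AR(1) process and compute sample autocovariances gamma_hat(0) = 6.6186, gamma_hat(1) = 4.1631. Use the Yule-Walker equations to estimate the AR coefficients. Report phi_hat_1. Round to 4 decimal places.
\hat\phi_{1} = 0.6290

The Yule-Walker equations for an AR(p) process read, in matrix form,
  Gamma_p phi = r_p,   with   (Gamma_p)_{ij} = gamma(|i - j|),
                       (r_p)_i = gamma(i),   i,j = 1..p.
Substitute the sample gammas (Toeplitz matrix and right-hand side of size 1):
  Gamma_p = [[6.6186]]
  r_p     = [4.1631]
With p = 1 this is the single equation gamma(0) phi_1 = gamma(1):
  phi_hat_1 = gamma(1) / gamma(0) = 4.1631 / 6.6186 = 0.6290.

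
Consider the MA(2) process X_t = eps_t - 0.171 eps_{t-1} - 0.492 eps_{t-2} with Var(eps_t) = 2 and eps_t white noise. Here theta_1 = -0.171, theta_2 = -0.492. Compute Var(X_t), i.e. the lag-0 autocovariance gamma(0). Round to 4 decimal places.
\gamma(0) = 2.5426

For an MA(q) process X_t = eps_t + sum_i theta_i eps_{t-i} with
Var(eps_t) = sigma^2, the variance is
  gamma(0) = sigma^2 * (1 + sum_i theta_i^2).
  sum_i theta_i^2 = (-0.171)^2 + (-0.492)^2 = 0.029241 + 0.242064 = 0.271305.
  gamma(0) = 2 * (1 + 0.271305) = 2 * 1.271305 = 2.54261, which rounds to 2.5426.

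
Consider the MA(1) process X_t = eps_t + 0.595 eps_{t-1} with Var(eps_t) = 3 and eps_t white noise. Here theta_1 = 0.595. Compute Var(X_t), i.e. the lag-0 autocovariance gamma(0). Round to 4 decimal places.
\gamma(0) = 4.0621

For an MA(q) process X_t = eps_t + sum_i theta_i eps_{t-i} with
Var(eps_t) = sigma^2, the variance is
  gamma(0) = sigma^2 * (1 + sum_i theta_i^2).
  sum_i theta_i^2 = (0.595)^2 = 0.354025.
  gamma(0) = 3 * (1 + 0.354025) = 3 * 1.354025 = 4.062075, which rounds to 4.0621.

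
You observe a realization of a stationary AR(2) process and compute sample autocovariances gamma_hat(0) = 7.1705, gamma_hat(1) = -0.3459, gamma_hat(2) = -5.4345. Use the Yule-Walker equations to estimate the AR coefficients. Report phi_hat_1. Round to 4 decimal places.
\hat\phi_{1} = -0.0850

The Yule-Walker equations for an AR(p) process read, in matrix form,
  Gamma_p phi = r_p,   with   (Gamma_p)_{ij} = gamma(|i - j|),
                       (r_p)_i = gamma(i),   i,j = 1..p.
Substitute the sample gammas (Toeplitz matrix and right-hand side of size 2):
  Gamma_p = [[7.1705, -0.3459], [-0.3459, 7.1705]]
  r_p     = [-0.3459, -5.4345]
Written out:
  7.1705 phi_1 - 0.3459 phi_2 = -0.3459
  -0.3459 phi_1 + 7.1705 phi_2 = -5.4345
Solve by Cramer's rule:
  det = gamma(0)^2 - gamma(1)^2 = (7.1705)^2 - (-0.3459)^2 = 51.41607025 - 0.11964681 = 51.29642344
  phi_hat_1 = [gamma(1) gamma(0) - gamma(1) gamma(2)] / det = [(-0.3459)(7.1705) - (-0.3459)(-5.4345)] / 51.29642344 = -4.3600695 / 51.29642344 = -0.085
  phi_hat_2 = [gamma(0) gamma(2) - gamma(1)^2] / det = [(7.1705)(-5.4345) - (-0.3459)^2] / 51.29642344 = -39.08772906 / 51.29642344 = -0.762
So phi_hat = [-0.0850, -0.7620].
Therefore phi_hat_1 = -0.0850.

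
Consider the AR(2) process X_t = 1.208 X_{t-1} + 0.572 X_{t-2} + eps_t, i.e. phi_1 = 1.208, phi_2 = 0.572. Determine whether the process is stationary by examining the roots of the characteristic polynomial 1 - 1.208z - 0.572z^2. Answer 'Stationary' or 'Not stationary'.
\text{Not stationary}

The AR(p) characteristic polynomial is P(z) = 1 - 1.208z - 0.572z^2.
Stationarity requires all roots to lie outside the unit circle, i.e. |z| > 1 for every root.
Set 1 + (-1.208) z + (-0.572) z^2 = 0, i.e. a z^2 + b z + c = 0 with a = -0.572, b = -1.208, c = 1.
Discriminant D = b^2 - 4ac = (-1.208)^2 - 4*(-0.572)*1 = 1.459264 - (-2.288) = 3.747264.
D >= 0, so the roots are real: z = (-b +/- sqrt(D)) / (2a) = (1.208 +/- 1.935785) / (-1.144).
  z_1 = (1.208 + 1.935785) / (-1.144) = -2.7481,   |z_1| = 2.7481.
  z_2 = (1.208 - 1.935785) / (-1.144) = 0.6362,   |z_2| = 0.6362.
Moduli of all roots: 2.7481, 0.6362.
All moduli strictly greater than 1? No.
Verdict: Not stationary.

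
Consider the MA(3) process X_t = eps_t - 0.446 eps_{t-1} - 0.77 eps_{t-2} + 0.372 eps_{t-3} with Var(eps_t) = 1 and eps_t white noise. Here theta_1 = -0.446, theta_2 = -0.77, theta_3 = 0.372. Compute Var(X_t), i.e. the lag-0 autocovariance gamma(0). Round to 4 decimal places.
\gamma(0) = 1.9302

For an MA(q) process X_t = eps_t + sum_i theta_i eps_{t-i} with
Var(eps_t) = sigma^2, the variance is
  gamma(0) = sigma^2 * (1 + sum_i theta_i^2).
  sum_i theta_i^2 = (-0.446)^2 + (-0.77)^2 + (0.372)^2 = 0.198916 + 0.5929 + 0.138384 = 0.9302.
  gamma(0) = 1 * (1 + 0.9302) = 1 * 1.9302 = 1.9302.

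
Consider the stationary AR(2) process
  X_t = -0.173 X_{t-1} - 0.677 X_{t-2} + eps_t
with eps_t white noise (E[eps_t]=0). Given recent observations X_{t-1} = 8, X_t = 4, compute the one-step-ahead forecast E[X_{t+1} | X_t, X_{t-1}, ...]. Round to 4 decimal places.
E[X_{t+1} \mid \mathcal F_t] = -6.1080

For an AR(p) model X_t = c + sum_i phi_i X_{t-i} + eps_t, the
one-step-ahead conditional mean is
  E[X_{t+1} | X_t, ...] = c + sum_i phi_i X_{t+1-i}.
Substitute known values:
  E[X_{t+1} | ...] = (-0.173) * (4) + (-0.677) * (8)
                   = -6.1080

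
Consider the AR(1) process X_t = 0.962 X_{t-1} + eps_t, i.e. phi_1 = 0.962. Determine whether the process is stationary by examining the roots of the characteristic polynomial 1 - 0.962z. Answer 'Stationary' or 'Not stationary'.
\text{Stationary}

The AR(p) characteristic polynomial is P(z) = 1 - 0.962z.
Stationarity requires all roots to lie outside the unit circle, i.e. |z| > 1 for every root.
This is linear in z: 1 + (-0.962) z = 0  =>  z = -1/(-0.962) = 1.039501,  |z| = 1.039501.
Moduli of all roots: 1.0395.
All moduli strictly greater than 1? Yes.
Verdict: Stationary.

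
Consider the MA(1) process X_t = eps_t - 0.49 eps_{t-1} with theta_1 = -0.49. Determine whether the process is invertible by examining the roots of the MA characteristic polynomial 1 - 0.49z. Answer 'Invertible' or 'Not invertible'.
\text{Invertible}

The MA(q) characteristic polynomial is P(z) = 1 - 0.49z.
Invertibility requires all roots to lie outside the unit circle, i.e. |z| > 1 for every root.
This is linear in z: 1 + (-0.49) z = 0  =>  z = -1/(-0.49) = 2.040816,  |z| = 2.040816.
Moduli of all roots: 2.0408.
All moduli strictly greater than 1? Yes.
Verdict: Invertible.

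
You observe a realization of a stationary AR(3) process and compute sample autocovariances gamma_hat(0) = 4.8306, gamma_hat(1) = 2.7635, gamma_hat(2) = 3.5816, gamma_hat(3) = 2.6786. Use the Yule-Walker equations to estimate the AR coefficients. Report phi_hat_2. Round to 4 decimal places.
\hat\phi_{2} = 0.5950

The Yule-Walker equations for an AR(p) process read, in matrix form,
  Gamma_p phi = r_p,   with   (Gamma_p)_{ij} = gamma(|i - j|),
                       (r_p)_i = gamma(i),   i,j = 1..p.
Substitute the sample gammas (Toeplitz matrix and right-hand side of size 3):
  Gamma_p = [[4.8306, 2.7635, 3.5816], [2.7635, 4.8306, 2.7635], [3.5816, 2.7635, 4.8306]]
  r_p     = [2.7635, 3.5816, 2.6786]
Written out (R1..R3):
  (R1) 4.8306 phi_1 + 2.7635 phi_2 + 3.5816 phi_3 = 2.7635
  (R2) 2.7635 phi_1 + 4.8306 phi_2 + 2.7635 phi_3 = 3.5816
  (R3) 3.5816 phi_1 + 2.7635 phi_2 + 4.8306 phi_3 = 2.6786
Gaussian elimination:
  R2 <- R2 - (2.7635/4.8306) R1 = R2 - (0.572082) R1:  3.249651 phi_2 + 0.714531 phi_3 = 2.000651
  R3 <- R3 - (3.5816/4.8306) R1 = R3 - (0.74144) R1:  0.714531 phi_2 + 2.175059 phi_3 = 0.629631
  R3 <- R3 - (0.714531/3.249651) R2 = R3 - (0.219879) R2:  2.017948 phi_3 = 0.189729
Back-substitution:
  phi_hat_3 = 0.189729 / 2.017948 = 0.094021
  phi_hat_2 = (2.000651 - (0.714531)(0.094021)) / 3.249651 = 0.594978
  phi_hat_1 = (2.7635 - (2.7635)(0.594978) - (3.5816)(0.094021)) / 4.8306 = 0.161995
So phi_hat = [0.1620, 0.5950, 0.0940].
Therefore phi_hat_2 = 0.5950.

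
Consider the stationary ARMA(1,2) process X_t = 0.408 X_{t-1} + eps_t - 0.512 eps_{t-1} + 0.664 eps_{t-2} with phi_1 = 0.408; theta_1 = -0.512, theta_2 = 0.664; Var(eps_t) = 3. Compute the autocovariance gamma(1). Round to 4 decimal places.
\gamma(1) = 0.0614

Multiply the model equation by X_{t-k} and take expectations. With theta_0 = psi_0 = 1 and psi_j the MA(infinity) weights, this gives
  gamma(k) - sum_i phi_i gamma(k-i) = c_k,
  c_k = sigma^2 * sum_{j=k..q} theta_j psi_{j-k}   (c_k = 0 for k > q),
using gamma(-m) = gamma(m).
psi-weights needed (psi_j = theta_j + sum_i phi_i psi_{j-i}):
  psi_1 = theta_1 + phi_1 = -0.512 + (0.408) = -0.104
  psi_2 = theta_2 + phi_1 psi_1 = 0.664 + (0.408)(-0.104) = 0.621568
Right-hand sides:
  c_0 = sigma^2 (1 + theta_1 psi_1 + theta_2 psi_2) = 3 * (1 + (-0.512)(-0.104) + (0.664)(0.621568)) = 3 * 1.465969 = 4.397907
  c_1 = sigma^2 (theta_1 + theta_2 psi_1) = 3 * (-0.512 + (0.664)(-0.104)) = -1.743168
  c_2 = sigma^2 theta_2 = 3 * (0.664) = 1.992
Equations for k = 0 and k = 1 (AR order 1):
  gamma(0) = phi_1 gamma(1) + c_0
  gamma(1) = phi_1 gamma(0) + c_1
Substituting the second into the first: gamma(0) (1 - phi_1^2) = c_0 + phi_1 c_1, so
  gamma(0) = (c_0 + phi_1 c_1) / (1 - phi_1^2) = (4.397907 + (0.408)(-1.743168)) / (1 - (0.408)^2) = 3.686695 / 0.833536 = 4.422958.
  gamma(1) = phi_1 gamma(0) + c_1 = (0.408)(4.422958) + (-1.743168) = 0.061399.
Therefore gamma(1) = 0.0614 (to 4 decimal places).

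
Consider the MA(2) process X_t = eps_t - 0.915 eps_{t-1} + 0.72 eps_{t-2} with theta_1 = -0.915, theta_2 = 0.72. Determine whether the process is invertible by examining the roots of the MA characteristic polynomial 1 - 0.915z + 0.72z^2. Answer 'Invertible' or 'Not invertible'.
\text{Invertible}

The MA(q) characteristic polynomial is P(z) = 1 - 0.915z + 0.72z^2.
Invertibility requires all roots to lie outside the unit circle, i.e. |z| > 1 for every root.
Set 1 + (-0.915) z + (0.72) z^2 = 0, i.e. a z^2 + b z + c = 0 with a = 0.72, b = -0.915, c = 1.
Discriminant D = b^2 - 4ac = (-0.915)^2 - 4*(0.72)*1 = 0.837225 - (2.88) = -2.042775.
D < 0, so the roots are the complex-conjugate pair z = (-b +/- i sqrt(-D)) / (2a) = 0.6354 +/- 0.9925i.
For a conjugate pair |z|^2 = z * conj(z) = (product of roots) = c/a = 1/(0.72) = 1.388889, so |z| = sqrt(1.388889) = 1.1785 for both roots.
Moduli of all roots: 1.1785, 1.1785.
All moduli strictly greater than 1? Yes.
Verdict: Invertible.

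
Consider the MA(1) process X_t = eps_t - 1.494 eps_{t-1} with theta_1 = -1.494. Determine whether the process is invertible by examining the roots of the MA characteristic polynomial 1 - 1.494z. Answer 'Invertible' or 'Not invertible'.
\text{Not invertible}

The MA(q) characteristic polynomial is P(z) = 1 - 1.494z.
Invertibility requires all roots to lie outside the unit circle, i.e. |z| > 1 for every root.
This is linear in z: 1 + (-1.494) z = 0  =>  z = -1/(-1.494) = 0.669344,  |z| = 0.669344.
Moduli of all roots: 0.6693.
All moduli strictly greater than 1? No.
Verdict: Not invertible.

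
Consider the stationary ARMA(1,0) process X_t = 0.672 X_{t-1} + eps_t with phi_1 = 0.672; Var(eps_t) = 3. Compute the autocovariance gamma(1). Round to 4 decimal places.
\gamma(1) = 3.6760

Multiply the model equation by X_{t-k} and take expectations. With theta_0 = psi_0 = 1 and psi_j the MA(infinity) weights, this gives
  gamma(k) - sum_i phi_i gamma(k-i) = c_k,
  c_k = sigma^2 * sum_{j=k..q} theta_j psi_{j-k}   (c_k = 0 for k > q),
using gamma(-m) = gamma(m).
Pure AR (q = 0): c_0 = sigma^2 = 3, c_k = 0 for k >= 1.
Equations for k = 0 and k = 1 (AR order 1):
  gamma(0) = phi_1 gamma(1) + c_0
  gamma(1) = phi_1 gamma(0) + c_1
Substituting the second into the first: gamma(0) (1 - phi_1^2) = c_0 + phi_1 c_1, so
  gamma(0) = c_0 / (1 - phi_1^2) = 3 / (1 - (0.672)^2) = 3 / 0.548416 = 5.4703.
  gamma(1) = phi_1 gamma(0) = (0.672)(5.4703) = 3.676042.
Therefore gamma(1) = 3.6760 (to 4 decimal places).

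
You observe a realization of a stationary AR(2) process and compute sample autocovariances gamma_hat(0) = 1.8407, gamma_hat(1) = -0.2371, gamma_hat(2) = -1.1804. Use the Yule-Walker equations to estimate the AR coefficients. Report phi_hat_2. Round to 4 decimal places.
\hat\phi_{2} = -0.6690

The Yule-Walker equations for an AR(p) process read, in matrix form,
  Gamma_p phi = r_p,   with   (Gamma_p)_{ij} = gamma(|i - j|),
                       (r_p)_i = gamma(i),   i,j = 1..p.
Substitute the sample gammas (Toeplitz matrix and right-hand side of size 2):
  Gamma_p = [[1.8407, -0.2371], [-0.2371, 1.8407]]
  r_p     = [-0.2371, -1.1804]
Written out:
  1.8407 phi_1 - 0.2371 phi_2 = -0.2371
  -0.2371 phi_1 + 1.8407 phi_2 = -1.1804
Solve by Cramer's rule:
  det = gamma(0)^2 - gamma(1)^2 = (1.8407)^2 - (-0.2371)^2 = 3.38817649 - 0.05621641 = 3.33196008
  phi_hat_1 = [gamma(1) gamma(0) - gamma(1) gamma(2)] / det = [(-0.2371)(1.8407) - (-0.2371)(-1.1804)] / 3.33196008 = -0.71630281 / 3.33196008 = -0.215
  phi_hat_2 = [gamma(0) gamma(2) - gamma(1)^2] / det = [(1.8407)(-1.1804) - (-0.2371)^2] / 3.33196008 = -2.22897869 / 3.33196008 = -0.669
So phi_hat = [-0.2150, -0.6690].
Therefore phi_hat_2 = -0.6690.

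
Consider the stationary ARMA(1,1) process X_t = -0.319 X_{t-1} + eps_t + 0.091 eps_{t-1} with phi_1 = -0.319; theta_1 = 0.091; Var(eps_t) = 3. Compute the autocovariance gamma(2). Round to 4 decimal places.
\gamma(2) = 0.2359

Multiply the model equation by X_{t-k} and take expectations. With theta_0 = psi_0 = 1 and psi_j the MA(infinity) weights, this gives
  gamma(k) - sum_i phi_i gamma(k-i) = c_k,
  c_k = sigma^2 * sum_{j=k..q} theta_j psi_{j-k}   (c_k = 0 for k > q),
using gamma(-m) = gamma(m).
psi-weights needed (psi_j = theta_j + sum_i phi_i psi_{j-i}):
  psi_1 = theta_1 + phi_1 = 0.091 + (-0.319) = -0.228
Right-hand sides:
  c_0 = sigma^2 (1 + theta_1 psi_1) = 3 * (1 + (0.091)(-0.228)) = 3 * 0.979252 = 2.937756
  c_1 = sigma^2 theta_1 = 3 * (0.091) = 0.273
  c_2 = 0
Equations for k = 0 and k = 1 (AR order 1):
  gamma(0) = phi_1 gamma(1) + c_0
  gamma(1) = phi_1 gamma(0) + c_1
Substituting the second into the first: gamma(0) (1 - phi_1^2) = c_0 + phi_1 c_1, so
  gamma(0) = (c_0 + phi_1 c_1) / (1 - phi_1^2) = (2.937756 + (-0.319)(0.273)) / (1 - (-0.319)^2) = 2.850669 / 0.898239 = 3.17362.
  gamma(1) = phi_1 gamma(0) + c_1 = (-0.319)(3.17362) + (0.273) = -0.739385.
For k = 2 (> q): gamma(2) = phi_1 gamma(1) = (-0.319)(-0.739385) = 0.235864.
Therefore gamma(2) = 0.2359 (to 4 decimal places).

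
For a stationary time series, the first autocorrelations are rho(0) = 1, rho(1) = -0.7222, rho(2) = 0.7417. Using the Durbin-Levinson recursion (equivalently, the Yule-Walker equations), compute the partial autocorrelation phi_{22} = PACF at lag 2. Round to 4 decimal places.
\phi_{22} = 0.4601

The PACF at lag k is phi_{kk}, the last component of the solution
to the Yule-Walker system G_k phi = r_k where
  (G_k)_{ij} = rho(|i - j|), (r_k)_i = rho(i), i,j = 1..k.
Equivalently, Durbin-Levinson gives phi_{kk} iteratively:
  phi_{11} = rho(1)
  phi_{kk} = [rho(k) - sum_{j=1..k-1} phi_{k-1,j} rho(k-j)]
            / [1 - sum_{j=1..k-1} phi_{k-1,j} rho(j)],
  phi_{k,j} = phi_{k-1,j} - phi_{kk} phi_{k-1,k-j},  j = 1..k-1.
Step k = 1:
  phi_11 = rho(1) = -0.7222.
Step k = 2:
  phi_22 = [rho(2) - phi_11 rho(1)] / [1 - phi_11 rho(1)] = [0.7417 - (-0.7222)(-0.7222)] / [1 - (-0.7222)(-0.7222)]
         = 0.22012716 / 0.47842716 = 0.4601.
Therefore phi_{22} = 0.4601.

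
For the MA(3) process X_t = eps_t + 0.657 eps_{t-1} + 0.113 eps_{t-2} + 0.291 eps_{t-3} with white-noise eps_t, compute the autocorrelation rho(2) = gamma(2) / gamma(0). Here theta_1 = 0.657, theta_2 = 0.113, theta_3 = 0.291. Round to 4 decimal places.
\rho(2) = 0.1989

For an MA(q) process with theta_0 = 1, the autocovariance is
  gamma(k) = sigma^2 * sum_{i=0..q-k} theta_i * theta_{i+k},
and rho(k) = gamma(k) / gamma(0). Sigma^2 cancels.
  numerator   = (1)*(0.113) + (0.657)*(0.291) = 0.304187.
  denominator = (1)^2 + (0.657)^2 + (0.113)^2 + (0.291)^2 = 1.529099.
  rho(2) = 0.304187 / 1.529099 = 0.1989.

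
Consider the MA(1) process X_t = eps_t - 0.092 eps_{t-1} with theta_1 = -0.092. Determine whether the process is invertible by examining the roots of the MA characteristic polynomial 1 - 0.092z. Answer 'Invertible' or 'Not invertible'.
\text{Invertible}

The MA(q) characteristic polynomial is P(z) = 1 - 0.092z.
Invertibility requires all roots to lie outside the unit circle, i.e. |z| > 1 for every root.
This is linear in z: 1 + (-0.092) z = 0  =>  z = -1/(-0.092) = 10.869565,  |z| = 10.869565.
Moduli of all roots: 10.8696.
All moduli strictly greater than 1? Yes.
Verdict: Invertible.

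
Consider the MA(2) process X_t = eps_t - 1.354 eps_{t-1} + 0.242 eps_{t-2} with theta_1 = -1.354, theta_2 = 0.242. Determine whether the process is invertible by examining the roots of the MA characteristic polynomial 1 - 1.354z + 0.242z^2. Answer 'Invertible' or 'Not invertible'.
\text{Not invertible}

The MA(q) characteristic polynomial is P(z) = 1 - 1.354z + 0.242z^2.
Invertibility requires all roots to lie outside the unit circle, i.e. |z| > 1 for every root.
Set 1 + (-1.354) z + (0.242) z^2 = 0, i.e. a z^2 + b z + c = 0 with a = 0.242, b = -1.354, c = 1.
Discriminant D = b^2 - 4ac = (-1.354)^2 - 4*(0.242)*1 = 1.833316 - (0.968) = 0.865316.
D >= 0, so the roots are real: z = (-b +/- sqrt(D)) / (2a) = (1.354 +/- 0.930224) / (0.484).
  z_1 = (1.354 + 0.930224) / (0.484) = 4.7195,   |z_1| = 4.7195.
  z_2 = (1.354 - 0.930224) / (0.484) = 0.8756,   |z_2| = 0.8756.
Moduli of all roots: 4.7195, 0.8756.
All moduli strictly greater than 1? No.
Verdict: Not invertible.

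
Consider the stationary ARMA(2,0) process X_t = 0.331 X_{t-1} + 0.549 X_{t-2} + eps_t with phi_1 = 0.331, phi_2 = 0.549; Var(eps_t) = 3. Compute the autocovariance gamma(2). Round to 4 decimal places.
\gamma(2) = 7.3713

Multiply the model equation by X_{t-k} and take expectations. With theta_0 = psi_0 = 1 and psi_j the MA(infinity) weights, this gives
  gamma(k) - sum_i phi_i gamma(k-i) = c_k,
  c_k = sigma^2 * sum_{j=k..q} theta_j psi_{j-k}   (c_k = 0 for k > q),
using gamma(-m) = gamma(m).
Pure AR (q = 0): c_0 = sigma^2 = 3, c_k = 0 for k >= 1.
Equations for k = 0, 1, 2 (AR order 2, c_2 = 0):
  (E0) gamma(0) = phi_1 gamma(1) + phi_2 gamma(2) + c_0
  (E1) gamma(1) = phi_1 gamma(0) + phi_2 gamma(1) + c_1
  (E2) gamma(2) = phi_1 gamma(1) + phi_2 gamma(0)
From (E1): gamma(1) = A gamma(0) + B with
  A = phi_1 / (1 - phi_2) = 0.331 / 0.451 = 0.733925,   B = c_1 / (1 - phi_2) = 0 / 0.451 = 0.
Insert (E2) into (E0): gamma(0) (1 - phi_2^2) = phi_1 (1 + phi_2) gamma(1) + c_0.
  phi_1 (1 + phi_2) = (0.331)(1.549) = 0.512719,   1 - phi_2^2 = 0.698599.
Replace gamma(1) by A gamma(0) + B and collect gamma(0):
  gamma(0) [0.698599 - (0.512719)(0.733925)] = c_0 = 3
  gamma(0) * 0.322302 = 3
  gamma(0) = 3 / 0.322302 = 9.308043.
  gamma(1) = A gamma(0) = (0.733925)(9.308043) = 6.831402.
  gamma(2) = phi_1 gamma(1) + phi_2 gamma(0) = (0.331)(6.831402) + (0.549)(9.308043) = 7.37131.
Therefore gamma(2) = 7.3713 (to 4 decimal places).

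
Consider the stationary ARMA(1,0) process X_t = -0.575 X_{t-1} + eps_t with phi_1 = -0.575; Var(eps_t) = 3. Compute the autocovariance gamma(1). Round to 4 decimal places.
\gamma(1) = -2.5770

Multiply the model equation by X_{t-k} and take expectations. With theta_0 = psi_0 = 1 and psi_j the MA(infinity) weights, this gives
  gamma(k) - sum_i phi_i gamma(k-i) = c_k,
  c_k = sigma^2 * sum_{j=k..q} theta_j psi_{j-k}   (c_k = 0 for k > q),
using gamma(-m) = gamma(m).
Pure AR (q = 0): c_0 = sigma^2 = 3, c_k = 0 for k >= 1.
Equations for k = 0 and k = 1 (AR order 1):
  gamma(0) = phi_1 gamma(1) + c_0
  gamma(1) = phi_1 gamma(0) + c_1
Substituting the second into the first: gamma(0) (1 - phi_1^2) = c_0 + phi_1 c_1, so
  gamma(0) = c_0 / (1 - phi_1^2) = 3 / (1 - (-0.575)^2) = 3 / 0.669375 = 4.481793.
  gamma(1) = phi_1 gamma(0) = (-0.575)(4.481793) = -2.577031.
Therefore gamma(1) = -2.5770 (to 4 decimal places).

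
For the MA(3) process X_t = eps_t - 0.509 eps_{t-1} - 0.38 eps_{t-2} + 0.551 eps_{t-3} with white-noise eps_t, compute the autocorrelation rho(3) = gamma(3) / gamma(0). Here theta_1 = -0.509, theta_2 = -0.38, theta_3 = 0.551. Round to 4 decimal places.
\rho(3) = 0.3228

For an MA(q) process with theta_0 = 1, the autocovariance is
  gamma(k) = sigma^2 * sum_{i=0..q-k} theta_i * theta_{i+k},
and rho(k) = gamma(k) / gamma(0). Sigma^2 cancels.
  numerator   = (1)*(0.551) = 0.551.
  denominator = (1)^2 + (-0.509)^2 + (-0.38)^2 + (0.551)^2 = 1.707082.
  rho(3) = 0.551 / 1.707082 = 0.3228.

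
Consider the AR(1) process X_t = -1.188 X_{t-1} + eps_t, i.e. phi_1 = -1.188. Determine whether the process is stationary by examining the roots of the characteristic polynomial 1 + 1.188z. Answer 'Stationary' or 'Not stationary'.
\text{Not stationary}

The AR(p) characteristic polynomial is P(z) = 1 + 1.188z.
Stationarity requires all roots to lie outside the unit circle, i.e. |z| > 1 for every root.
This is linear in z: 1 + (1.188) z = 0  =>  z = -1/(1.188) = -0.841751,  |z| = 0.841751.
Moduli of all roots: 0.8418.
All moduli strictly greater than 1? No.
Verdict: Not stationary.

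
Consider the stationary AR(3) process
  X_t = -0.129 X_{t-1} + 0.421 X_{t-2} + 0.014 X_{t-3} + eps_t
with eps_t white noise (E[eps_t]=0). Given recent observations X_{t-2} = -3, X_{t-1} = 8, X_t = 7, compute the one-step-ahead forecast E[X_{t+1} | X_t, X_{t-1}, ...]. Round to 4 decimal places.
E[X_{t+1} \mid \mathcal F_t] = 2.4230

For an AR(p) model X_t = c + sum_i phi_i X_{t-i} + eps_t, the
one-step-ahead conditional mean is
  E[X_{t+1} | X_t, ...] = c + sum_i phi_i X_{t+1-i}.
Substitute known values:
  E[X_{t+1} | ...] = (-0.129) * (7) + (0.421) * (8) + (0.014) * (-3)
                   = 2.4230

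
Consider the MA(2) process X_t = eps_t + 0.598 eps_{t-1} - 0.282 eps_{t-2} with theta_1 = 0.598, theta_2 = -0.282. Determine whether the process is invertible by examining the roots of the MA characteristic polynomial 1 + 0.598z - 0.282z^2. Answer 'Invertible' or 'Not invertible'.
\text{Invertible}

The MA(q) characteristic polynomial is P(z) = 1 + 0.598z - 0.282z^2.
Invertibility requires all roots to lie outside the unit circle, i.e. |z| > 1 for every root.
Set 1 + (0.598) z + (-0.282) z^2 = 0, i.e. a z^2 + b z + c = 0 with a = -0.282, b = 0.598, c = 1.
Discriminant D = b^2 - 4ac = (0.598)^2 - 4*(-0.282)*1 = 0.357604 - (-1.128) = 1.485604.
D >= 0, so the roots are real: z = (-b +/- sqrt(D)) / (2a) = (-0.598 +/- 1.218854) / (-0.564).
  z_1 = (-0.598 + 1.218854) / (-0.564) = -1.1008,   |z_1| = 1.1008.
  z_2 = (-0.598 - 1.218854) / (-0.564) = 3.2214,   |z_2| = 3.2214.
Moduli of all roots: 1.1008, 3.2214.
All moduli strictly greater than 1? Yes.
Verdict: Invertible.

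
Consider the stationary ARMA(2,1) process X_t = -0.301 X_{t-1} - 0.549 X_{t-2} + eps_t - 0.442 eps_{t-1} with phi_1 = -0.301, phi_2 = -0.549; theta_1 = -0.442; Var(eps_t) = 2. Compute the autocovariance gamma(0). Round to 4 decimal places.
\gamma(0) = 4.0675

Multiply the model equation by X_{t-k} and take expectations. With theta_0 = psi_0 = 1 and psi_j the MA(infinity) weights, this gives
  gamma(k) - sum_i phi_i gamma(k-i) = c_k,
  c_k = sigma^2 * sum_{j=k..q} theta_j psi_{j-k}   (c_k = 0 for k > q),
using gamma(-m) = gamma(m).
psi-weights needed (psi_j = theta_j + sum_i phi_i psi_{j-i}):
  psi_1 = theta_1 + phi_1 = -0.442 + (-0.301) = -0.743
Right-hand sides:
  c_0 = sigma^2 (1 + theta_1 psi_1) = 2 * (1 + (-0.442)(-0.743)) = 2 * 1.328406 = 2.656812
  c_1 = sigma^2 theta_1 = 2 * (-0.442) = -0.884
  c_2 = 0
Equations for k = 0, 1, 2 (AR order 2, c_2 = 0):
  (E0) gamma(0) = phi_1 gamma(1) + phi_2 gamma(2) + c_0
  (E1) gamma(1) = phi_1 gamma(0) + phi_2 gamma(1) + c_1
  (E2) gamma(2) = phi_1 gamma(1) + phi_2 gamma(0)
From (E1): gamma(1) = A gamma(0) + B with
  A = phi_1 / (1 - phi_2) = -0.301 / 1.549 = -0.194319,   B = c_1 / (1 - phi_2) = -0.884 / 1.549 = -0.570691.
Insert (E2) into (E0): gamma(0) (1 - phi_2^2) = phi_1 (1 + phi_2) gamma(1) + c_0.
  phi_1 (1 + phi_2) = (-0.301)(0.451) = -0.135751,   1 - phi_2^2 = 0.698599.
Replace gamma(1) by A gamma(0) + B and collect gamma(0):
  gamma(0) [0.698599 - (-0.135751)(-0.194319)] = (-0.135751)(-0.570691) + 2.656812
  gamma(0) * 0.67222 = 2.734284
  gamma(0) = 2.734284 / 0.67222 = 4.067543.
Therefore gamma(0) = 4.0675 (to 4 decimal places).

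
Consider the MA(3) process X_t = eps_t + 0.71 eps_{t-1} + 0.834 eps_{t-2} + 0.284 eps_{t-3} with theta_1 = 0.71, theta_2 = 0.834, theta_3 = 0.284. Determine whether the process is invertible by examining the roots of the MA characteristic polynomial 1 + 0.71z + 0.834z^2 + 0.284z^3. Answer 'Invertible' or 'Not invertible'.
\text{Invertible}

The MA(q) characteristic polynomial is P(z) = 1 + 0.71z + 0.834z^2 + 0.284z^3.
Invertibility requires all roots to lie outside the unit circle, i.e. |z| > 1 for every root.
Degree 3: look for a simple real root z0 first, then factor out (1 - z/z0) and solve the remaining quadratic.
Testing z0 = -2.5: P(-2.5) = 1 + (0.71)(-2.5) + (0.834)(-2.5)^2 + (0.284)(-2.5)^3
  = 1 + (-1.775) + (5.2125) + (-4.4375) = 0.  So z_0 = -2.5 is a root, |z_0| = 2.5.
Divide out the factor (1 + 0.4 z) = (1 - z/z0) (since 1/z0 = -0.4):
  P(z) = (1 + 0.4 z)(1 + (0.31) z + (0.71) z^2)
  [check: z-coef 0.31 - (-0.4) = 0.71; z^2-coef 0.71 - (-0.4)(0.31) = 0.834; z^3-coef -(-0.4)(0.71) = 0.284.]
Remaining roots from the quadratic factor 1 + (0.31) z + (0.71) z^2:
  Set 1 + (0.31) z + (0.71) z^2 = 0, i.e. a z^2 + b z + c = 0 with a = 0.71, b = 0.31, c = 1.
  Discriminant D = b^2 - 4ac = (0.31)^2 - 4*(0.71)*1 = 0.0961 - (2.84) = -2.7439.
  D < 0, so the roots are the complex-conjugate pair z = (-b +/- i sqrt(-D)) / (2a) = -0.2183 +/- 1.1665i.
  For a conjugate pair |z|^2 = z * conj(z) = (product of roots) = c/a = 1/(0.71) = 1.408451, so |z| = sqrt(1.408451) = 1.1868 for both roots.
Moduli of all roots: 2.5000, 1.1868, 1.1868.
All moduli strictly greater than 1? Yes.
Verdict: Invertible.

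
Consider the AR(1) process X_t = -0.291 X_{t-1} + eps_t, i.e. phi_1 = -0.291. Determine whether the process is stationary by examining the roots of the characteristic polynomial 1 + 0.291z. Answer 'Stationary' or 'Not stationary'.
\text{Stationary}

The AR(p) characteristic polynomial is P(z) = 1 + 0.291z.
Stationarity requires all roots to lie outside the unit circle, i.e. |z| > 1 for every root.
This is linear in z: 1 + (0.291) z = 0  =>  z = -1/(0.291) = -3.436426,  |z| = 3.436426.
Moduli of all roots: 3.4364.
All moduli strictly greater than 1? Yes.
Verdict: Stationary.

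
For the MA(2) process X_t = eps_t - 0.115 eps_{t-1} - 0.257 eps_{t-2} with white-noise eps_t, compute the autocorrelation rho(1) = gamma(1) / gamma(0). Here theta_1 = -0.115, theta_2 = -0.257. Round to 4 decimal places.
\rho(1) = -0.0792

For an MA(q) process with theta_0 = 1, the autocovariance is
  gamma(k) = sigma^2 * sum_{i=0..q-k} theta_i * theta_{i+k},
and rho(k) = gamma(k) / gamma(0). Sigma^2 cancels.
  numerator   = (1)*(-0.115) + (-0.115)*(-0.257) = -0.085445.
  denominator = (1)^2 + (-0.115)^2 + (-0.257)^2 = 1.079274.
  rho(1) = -0.085445 / 1.079274 = -0.0792.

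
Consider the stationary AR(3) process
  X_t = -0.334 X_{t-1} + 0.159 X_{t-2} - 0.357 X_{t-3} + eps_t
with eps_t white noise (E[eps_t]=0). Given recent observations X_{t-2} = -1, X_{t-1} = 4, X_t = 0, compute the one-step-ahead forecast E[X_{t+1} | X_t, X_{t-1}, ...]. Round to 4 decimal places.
E[X_{t+1} \mid \mathcal F_t] = 0.9930

For an AR(p) model X_t = c + sum_i phi_i X_{t-i} + eps_t, the
one-step-ahead conditional mean is
  E[X_{t+1} | X_t, ...] = c + sum_i phi_i X_{t+1-i}.
Substitute known values:
  E[X_{t+1} | ...] = (-0.334) * (0) + (0.159) * (4) + (-0.357) * (-1)
                   = 0.9930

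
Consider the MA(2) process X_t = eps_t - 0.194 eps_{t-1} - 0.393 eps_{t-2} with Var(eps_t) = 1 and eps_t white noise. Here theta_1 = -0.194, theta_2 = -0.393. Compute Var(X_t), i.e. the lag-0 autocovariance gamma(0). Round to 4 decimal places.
\gamma(0) = 1.1921

For an MA(q) process X_t = eps_t + sum_i theta_i eps_{t-i} with
Var(eps_t) = sigma^2, the variance is
  gamma(0) = sigma^2 * (1 + sum_i theta_i^2).
  sum_i theta_i^2 = (-0.194)^2 + (-0.393)^2 = 0.037636 + 0.154449 = 0.192085.
  gamma(0) = 1 * (1 + 0.192085) = 1 * 1.192085 = 1.192085, which rounds to 1.1921.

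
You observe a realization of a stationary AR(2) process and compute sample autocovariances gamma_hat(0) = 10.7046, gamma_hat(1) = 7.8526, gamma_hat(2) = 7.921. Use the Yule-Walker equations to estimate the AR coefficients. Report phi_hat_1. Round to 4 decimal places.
\hat\phi_{1} = 0.4130

The Yule-Walker equations for an AR(p) process read, in matrix form,
  Gamma_p phi = r_p,   with   (Gamma_p)_{ij} = gamma(|i - j|),
                       (r_p)_i = gamma(i),   i,j = 1..p.
Substitute the sample gammas (Toeplitz matrix and right-hand side of size 2):
  Gamma_p = [[10.7046, 7.8526], [7.8526, 10.7046]]
  r_p     = [7.8526, 7.921]
Written out:
  10.7046 phi_1 + 7.8526 phi_2 = 7.8526
  7.8526 phi_1 + 10.7046 phi_2 = 7.921
Solve by Cramer's rule:
  det = gamma(0)^2 - gamma(1)^2 = (10.7046)^2 - (7.8526)^2 = 114.58846116 - 61.66332676 = 52.9251344
  phi_hat_1 = [gamma(1) gamma(0) - gamma(1) gamma(2)] / det = [(7.8526)(10.7046) - (7.8526)(7.921)] / 52.9251344 = 21.85849736 / 52.9251344 = 0.413
  phi_hat_2 = [gamma(0) gamma(2) - gamma(1)^2] / det = [(10.7046)(7.921) - (7.8526)^2] / 52.9251344 = 23.12780984 / 52.9251344 = 0.437
So phi_hat = [0.4130, 0.4370].
Therefore phi_hat_1 = 0.4130.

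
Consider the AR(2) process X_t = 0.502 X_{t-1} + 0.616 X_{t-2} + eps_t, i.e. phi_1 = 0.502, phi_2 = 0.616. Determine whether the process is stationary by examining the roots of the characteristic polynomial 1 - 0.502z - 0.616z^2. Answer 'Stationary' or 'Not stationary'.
\text{Not stationary}

The AR(p) characteristic polynomial is P(z) = 1 - 0.502z - 0.616z^2.
Stationarity requires all roots to lie outside the unit circle, i.e. |z| > 1 for every root.
Set 1 + (-0.502) z + (-0.616) z^2 = 0, i.e. a z^2 + b z + c = 0 with a = -0.616, b = -0.502, c = 1.
Discriminant D = b^2 - 4ac = (-0.502)^2 - 4*(-0.616)*1 = 0.252004 - (-2.464) = 2.716004.
D >= 0, so the roots are real: z = (-b +/- sqrt(D)) / (2a) = (0.502 +/- 1.64803) / (-1.232).
  z_1 = (0.502 + 1.64803) / (-1.232) = -1.7452,   |z_1| = 1.7452.
  z_2 = (0.502 - 1.64803) / (-1.232) = 0.9302,   |z_2| = 0.9302.
Moduli of all roots: 1.7452, 0.9302.
All moduli strictly greater than 1? No.
Verdict: Not stationary.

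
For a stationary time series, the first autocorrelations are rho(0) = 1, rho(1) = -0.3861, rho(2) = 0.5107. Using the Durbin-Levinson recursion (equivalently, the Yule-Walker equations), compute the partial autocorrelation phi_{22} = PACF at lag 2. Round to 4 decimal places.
\phi_{22} = 0.4250

The PACF at lag k is phi_{kk}, the last component of the solution
to the Yule-Walker system G_k phi = r_k where
  (G_k)_{ij} = rho(|i - j|), (r_k)_i = rho(i), i,j = 1..k.
Equivalently, Durbin-Levinson gives phi_{kk} iteratively:
  phi_{11} = rho(1)
  phi_{kk} = [rho(k) - sum_{j=1..k-1} phi_{k-1,j} rho(k-j)]
            / [1 - sum_{j=1..k-1} phi_{k-1,j} rho(j)],
  phi_{k,j} = phi_{k-1,j} - phi_{kk} phi_{k-1,k-j},  j = 1..k-1.
Step k = 1:
  phi_11 = rho(1) = -0.3861.
Step k = 2:
  phi_22 = [rho(2) - phi_11 rho(1)] / [1 - phi_11 rho(1)] = [0.5107 - (-0.3861)(-0.3861)] / [1 - (-0.3861)(-0.3861)]
         = 0.36162679 / 0.85092679 = 0.425.
Therefore phi_{22} = 0.4250.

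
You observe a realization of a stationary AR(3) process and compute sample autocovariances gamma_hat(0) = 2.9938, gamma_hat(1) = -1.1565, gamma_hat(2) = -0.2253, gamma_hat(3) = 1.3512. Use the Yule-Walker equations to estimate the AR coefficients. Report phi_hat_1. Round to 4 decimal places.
\hat\phi_{1} = -0.3840

The Yule-Walker equations for an AR(p) process read, in matrix form,
  Gamma_p phi = r_p,   with   (Gamma_p)_{ij} = gamma(|i - j|),
                       (r_p)_i = gamma(i),   i,j = 1..p.
Substitute the sample gammas (Toeplitz matrix and right-hand side of size 3):
  Gamma_p = [[2.9938, -1.1565, -0.2253], [-1.1565, 2.9938, -1.1565], [-0.2253, -1.1565, 2.9938]]
  r_p     = [-1.1565, -0.2253, 1.3512]
Written out (R1..R3):
  (R1) 2.9938 phi_1 - 1.1565 phi_2 - 0.2253 phi_3 = -1.1565
  (R2) -1.1565 phi_1 + 2.9938 phi_2 - 1.1565 phi_3 = -0.2253
  (R3) -0.2253 phi_1 - 1.1565 phi_2 + 2.9938 phi_3 = 1.3512
Gaussian elimination:
  R2 <- R2 - (-1.1565/2.9938) R1 = R2 - (-0.386298) R1:  2.547046 phi_2 - 1.243533 phi_3 = -0.672054
  R3 <- R3 - (-0.2253/2.9938) R1 = R3 - (-0.075256) R1:  -1.243533 phi_2 + 2.976845 phi_3 = 1.264167
  R3 <- R3 - (-1.243533/2.547046) R2 = R3 - (-0.488226) R2:  2.36972 phi_3 = 0.936053
Back-substitution:
  phi_hat_3 = 0.936053 / 2.36972 = 0.395006
  phi_hat_2 = (-0.672054 - (-1.243533)(0.395006)) / 2.547046 = -0.071004
  phi_hat_1 = (-1.1565 - (-1.1565)(-0.071004) - (-0.2253)(0.395006)) / 2.9938 = -0.384001
So phi_hat = [-0.3840, -0.0710, 0.3950].
Therefore phi_hat_1 = -0.3840.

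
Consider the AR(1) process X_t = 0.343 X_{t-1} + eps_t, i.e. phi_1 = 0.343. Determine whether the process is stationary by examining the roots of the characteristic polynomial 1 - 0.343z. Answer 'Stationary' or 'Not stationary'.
\text{Stationary}

The AR(p) characteristic polynomial is P(z) = 1 - 0.343z.
Stationarity requires all roots to lie outside the unit circle, i.e. |z| > 1 for every root.
This is linear in z: 1 + (-0.343) z = 0  =>  z = -1/(-0.343) = 2.915452,  |z| = 2.915452.
Moduli of all roots: 2.9155.
All moduli strictly greater than 1? Yes.
Verdict: Stationary.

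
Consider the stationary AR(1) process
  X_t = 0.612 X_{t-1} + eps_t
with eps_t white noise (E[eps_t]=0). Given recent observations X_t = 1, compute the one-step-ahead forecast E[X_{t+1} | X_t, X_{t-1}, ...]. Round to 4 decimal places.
E[X_{t+1} \mid \mathcal F_t] = 0.6120

For an AR(p) model X_t = c + sum_i phi_i X_{t-i} + eps_t, the
one-step-ahead conditional mean is
  E[X_{t+1} | X_t, ...] = c + sum_i phi_i X_{t+1-i}.
Substitute known values:
  E[X_{t+1} | ...] = (0.612) * (1)
                   = 0.6120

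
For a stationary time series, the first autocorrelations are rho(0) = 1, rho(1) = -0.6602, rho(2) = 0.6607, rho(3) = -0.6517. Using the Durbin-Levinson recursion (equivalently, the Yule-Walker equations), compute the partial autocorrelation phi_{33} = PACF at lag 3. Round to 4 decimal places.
\phi_{33} = -0.2660

The PACF at lag k is phi_{kk}, the last component of the solution
to the Yule-Walker system G_k phi = r_k where
  (G_k)_{ij} = rho(|i - j|), (r_k)_i = rho(i), i,j = 1..k.
Equivalently, Durbin-Levinson gives phi_{kk} iteratively:
  phi_{11} = rho(1)
  phi_{kk} = [rho(k) - sum_{j=1..k-1} phi_{k-1,j} rho(k-j)]
            / [1 - sum_{j=1..k-1} phi_{k-1,j} rho(j)],
  phi_{k,j} = phi_{k-1,j} - phi_{kk} phi_{k-1,k-j},  j = 1..k-1.
Step k = 1:
  phi_11 = rho(1) = -0.6602.
Step k = 2:
  phi_22 = [rho(2) - phi_11 rho(1)] / [1 - phi_11 rho(1)] = [0.6607 - (-0.6602)(-0.6602)] / [1 - (-0.6602)(-0.6602)]
         = 0.22483596 / 0.56413596 = 0.398549.
  Update: phi_21 = phi_11 - phi_22 phi_11 = -0.6602 - (0.398549)(-0.6602) = -0.397078.
Step k = 3:
  phi_33 = [rho(3) - phi_21 rho(2) - phi_22 rho(1)] / [1 - phi_21 rho(1) - phi_22 rho(2)]
    numerator   = -0.6517 - (-0.397078)(0.6607) - (0.398549)(-0.6602) = -0.12622849
    denominator = 1 - (-0.397078)(-0.6602) - (0.398549)(0.6607) = 0.47452776
  phi_33 = -0.12622849 / 0.47452776 = -0.266.
Therefore phi_{33} = -0.2660.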